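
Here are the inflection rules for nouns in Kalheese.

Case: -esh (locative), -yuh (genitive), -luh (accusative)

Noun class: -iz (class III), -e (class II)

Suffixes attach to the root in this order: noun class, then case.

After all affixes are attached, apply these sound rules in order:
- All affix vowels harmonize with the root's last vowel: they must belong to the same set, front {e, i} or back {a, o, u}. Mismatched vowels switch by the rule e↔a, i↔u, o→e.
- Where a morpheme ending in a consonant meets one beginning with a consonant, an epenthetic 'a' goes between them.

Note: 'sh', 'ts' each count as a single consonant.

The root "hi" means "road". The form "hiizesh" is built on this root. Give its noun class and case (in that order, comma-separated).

Segment: hi-iz-esh.
noun class: -iz → class III.
case: -esh → locative.

class III, locative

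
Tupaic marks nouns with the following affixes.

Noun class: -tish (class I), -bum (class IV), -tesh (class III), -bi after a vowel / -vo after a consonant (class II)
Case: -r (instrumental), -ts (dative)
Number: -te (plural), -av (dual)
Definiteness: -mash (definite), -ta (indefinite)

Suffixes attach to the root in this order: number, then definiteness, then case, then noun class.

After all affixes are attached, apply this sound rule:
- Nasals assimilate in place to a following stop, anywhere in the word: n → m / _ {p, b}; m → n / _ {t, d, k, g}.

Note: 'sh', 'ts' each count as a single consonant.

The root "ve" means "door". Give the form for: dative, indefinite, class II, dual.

veavtatsvo

Attach number dual -av → veav.
Attach definiteness indefinite -ta → veavta.
Attach case dative -ts → veavtats.
Attach noun class class II -vo (after consonant 'ts') → veavtatsvo.
Nasal assimilation: no change.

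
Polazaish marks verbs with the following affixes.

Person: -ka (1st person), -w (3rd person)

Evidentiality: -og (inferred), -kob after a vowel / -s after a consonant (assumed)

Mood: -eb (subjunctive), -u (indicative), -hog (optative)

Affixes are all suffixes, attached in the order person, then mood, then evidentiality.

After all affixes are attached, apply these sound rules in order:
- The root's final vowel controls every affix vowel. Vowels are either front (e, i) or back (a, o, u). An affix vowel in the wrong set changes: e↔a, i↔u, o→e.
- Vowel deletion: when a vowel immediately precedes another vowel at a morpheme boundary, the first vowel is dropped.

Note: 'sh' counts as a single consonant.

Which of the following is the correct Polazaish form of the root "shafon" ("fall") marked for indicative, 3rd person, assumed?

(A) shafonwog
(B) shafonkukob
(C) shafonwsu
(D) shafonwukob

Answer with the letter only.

Attach person 3rd person -w → shafonw.
Attach mood indicative -u → shafonwu.
Attach evidentiality assumed -kob (after vowel 'u') → shafonwukob.
Vowel harmony: no change.
Vowel deletion: no change.
So the correct form is shafonwukob, option (D).
(B) shafonkukob is wrong: it uses 1st person instead of 3rd person for person.
(A) shafonwog is wrong: it uses inferred instead of assumed for evidentiality.
(C) shafonwsu is wrong: it has the affixes in the wrong order.

D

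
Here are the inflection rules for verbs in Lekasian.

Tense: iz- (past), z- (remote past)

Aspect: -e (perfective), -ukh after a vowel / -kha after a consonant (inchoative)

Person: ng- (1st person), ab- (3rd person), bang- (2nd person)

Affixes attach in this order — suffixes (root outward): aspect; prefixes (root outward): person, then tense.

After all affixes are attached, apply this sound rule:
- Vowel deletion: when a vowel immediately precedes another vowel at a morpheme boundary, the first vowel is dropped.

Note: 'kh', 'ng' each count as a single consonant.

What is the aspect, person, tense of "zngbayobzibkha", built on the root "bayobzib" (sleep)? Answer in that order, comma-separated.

inchoative, 1st person, remote past

Segment: z-ng-bayobzib-kha.
aspect: -ukh/kha → inchoative.
person: ng- → 1st person.
tense: z- → remote past.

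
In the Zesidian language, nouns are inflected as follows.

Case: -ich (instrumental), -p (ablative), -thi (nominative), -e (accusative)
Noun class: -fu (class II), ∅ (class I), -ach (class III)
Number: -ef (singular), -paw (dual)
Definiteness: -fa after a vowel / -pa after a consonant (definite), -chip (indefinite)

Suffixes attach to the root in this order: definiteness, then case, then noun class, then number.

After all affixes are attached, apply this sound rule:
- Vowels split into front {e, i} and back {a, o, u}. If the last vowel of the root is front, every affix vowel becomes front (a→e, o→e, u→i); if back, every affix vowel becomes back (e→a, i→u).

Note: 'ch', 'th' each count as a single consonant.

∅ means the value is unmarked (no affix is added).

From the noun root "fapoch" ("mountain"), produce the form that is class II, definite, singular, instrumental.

fapochpauchfuaf

Attach definiteness definite -pa (after consonant 'ch') → fapochpa.
Attach case instrumental -ich → fapochpaich.
Attach noun class class II -fu → fapochpaichfu.
Attach number singular -ef → fapochpaichfuef.
Apply vowel harmony: fapochpaichfuef → fapochpauchfuaf.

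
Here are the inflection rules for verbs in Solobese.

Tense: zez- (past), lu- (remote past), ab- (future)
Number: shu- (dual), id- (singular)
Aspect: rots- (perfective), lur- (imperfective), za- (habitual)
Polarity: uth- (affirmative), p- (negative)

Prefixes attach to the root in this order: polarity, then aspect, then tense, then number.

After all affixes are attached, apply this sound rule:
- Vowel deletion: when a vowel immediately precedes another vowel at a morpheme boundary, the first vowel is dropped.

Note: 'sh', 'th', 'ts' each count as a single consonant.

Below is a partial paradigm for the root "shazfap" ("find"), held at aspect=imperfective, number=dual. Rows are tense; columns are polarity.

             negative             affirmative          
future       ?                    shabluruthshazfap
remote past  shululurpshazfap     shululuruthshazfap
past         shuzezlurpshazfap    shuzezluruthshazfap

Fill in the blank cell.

Attach polarity negative p- → pshazfap.
Attach aspect imperfective lur- → lurpshazfap.
Attach tense future ab- → ablurpshazfap.
Attach number dual shu- → shuablurpshazfap.
Apply vowel deletion: shuablurpshazfap → shablurpshazfap.

shablurpshazfap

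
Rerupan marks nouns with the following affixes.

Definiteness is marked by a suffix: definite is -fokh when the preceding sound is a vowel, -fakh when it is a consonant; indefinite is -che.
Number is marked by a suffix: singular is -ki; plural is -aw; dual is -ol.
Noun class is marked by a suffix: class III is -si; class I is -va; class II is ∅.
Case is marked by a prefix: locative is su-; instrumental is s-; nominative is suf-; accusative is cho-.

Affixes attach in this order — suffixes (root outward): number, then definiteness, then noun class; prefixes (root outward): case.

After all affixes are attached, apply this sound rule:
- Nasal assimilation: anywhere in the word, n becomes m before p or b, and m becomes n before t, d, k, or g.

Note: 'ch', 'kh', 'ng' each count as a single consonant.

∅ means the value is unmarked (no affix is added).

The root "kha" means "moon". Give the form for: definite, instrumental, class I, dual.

skhaolfakhva

Attach case instrumental s- → skha.
Attach number dual -ol → skhaol.
Attach definiteness definite -fakh (after consonant 'l') → skhaolfakh.
Attach noun class class I -va → skhaolfakhva.
Nasal assimilation: no change.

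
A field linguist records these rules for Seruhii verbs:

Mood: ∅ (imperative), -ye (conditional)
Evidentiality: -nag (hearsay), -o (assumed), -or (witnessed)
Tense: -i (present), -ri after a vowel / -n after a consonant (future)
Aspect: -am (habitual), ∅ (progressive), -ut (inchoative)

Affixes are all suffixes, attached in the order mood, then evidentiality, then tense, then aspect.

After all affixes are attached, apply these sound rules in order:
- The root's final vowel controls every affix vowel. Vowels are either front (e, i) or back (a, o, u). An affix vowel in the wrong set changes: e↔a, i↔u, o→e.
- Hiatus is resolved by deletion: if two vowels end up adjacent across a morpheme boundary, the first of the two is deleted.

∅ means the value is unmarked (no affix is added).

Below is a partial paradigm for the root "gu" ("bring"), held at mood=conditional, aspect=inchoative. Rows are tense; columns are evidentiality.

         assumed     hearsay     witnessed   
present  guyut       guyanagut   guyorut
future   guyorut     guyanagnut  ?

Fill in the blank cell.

Attach mood conditional -ye → guye.
Attach evidentiality witnessed -or → guyeor.
Attach tense future -n (after consonant 'r') → guyeorn.
Attach aspect inchoative -ut → guyeornut.
Apply vowel harmony: guyeornut → guyaornut.
Apply vowel deletion: guyaornut → guyornut.

guyornut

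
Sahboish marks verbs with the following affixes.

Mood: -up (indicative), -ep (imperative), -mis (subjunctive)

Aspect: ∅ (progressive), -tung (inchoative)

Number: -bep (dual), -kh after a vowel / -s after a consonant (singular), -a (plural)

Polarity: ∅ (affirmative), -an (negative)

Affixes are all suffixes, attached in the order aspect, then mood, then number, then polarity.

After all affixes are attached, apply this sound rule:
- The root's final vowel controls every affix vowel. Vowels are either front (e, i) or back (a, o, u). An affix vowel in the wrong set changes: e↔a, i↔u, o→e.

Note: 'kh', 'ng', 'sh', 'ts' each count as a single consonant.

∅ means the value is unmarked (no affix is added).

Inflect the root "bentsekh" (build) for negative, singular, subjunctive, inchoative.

bentsekhtingmissen

Attach aspect inchoative -tung → bentsekhtung.
Attach mood subjunctive -mis → bentsekhtungmis.
Attach number singular -s (after consonant 's') → bentsekhtungmiss.
Attach polarity negative -an → bentsekhtungmissan.
Apply vowel harmony: bentsekhtungmissan → bentsekhtingmissen.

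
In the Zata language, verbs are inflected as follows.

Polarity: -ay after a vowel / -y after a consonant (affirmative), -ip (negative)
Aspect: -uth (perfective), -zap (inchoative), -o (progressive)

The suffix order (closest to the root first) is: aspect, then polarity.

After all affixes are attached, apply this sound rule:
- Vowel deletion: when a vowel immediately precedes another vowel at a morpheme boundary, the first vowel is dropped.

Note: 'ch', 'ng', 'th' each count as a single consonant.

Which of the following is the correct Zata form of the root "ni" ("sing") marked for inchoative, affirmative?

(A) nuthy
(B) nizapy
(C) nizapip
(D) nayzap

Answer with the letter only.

B

Attach aspect inchoative -zap → nizap.
Attach polarity affirmative -y (after consonant 'p') → nizapy.
Vowel deletion: no change.
So the correct form is nizapy, option (B).
(D) nayzap is wrong: it has the affixes in the wrong order.
(A) nuthy is wrong: it uses perfective instead of inchoative for aspect.
(C) nizapip is wrong: it uses negative instead of affirmative for polarity.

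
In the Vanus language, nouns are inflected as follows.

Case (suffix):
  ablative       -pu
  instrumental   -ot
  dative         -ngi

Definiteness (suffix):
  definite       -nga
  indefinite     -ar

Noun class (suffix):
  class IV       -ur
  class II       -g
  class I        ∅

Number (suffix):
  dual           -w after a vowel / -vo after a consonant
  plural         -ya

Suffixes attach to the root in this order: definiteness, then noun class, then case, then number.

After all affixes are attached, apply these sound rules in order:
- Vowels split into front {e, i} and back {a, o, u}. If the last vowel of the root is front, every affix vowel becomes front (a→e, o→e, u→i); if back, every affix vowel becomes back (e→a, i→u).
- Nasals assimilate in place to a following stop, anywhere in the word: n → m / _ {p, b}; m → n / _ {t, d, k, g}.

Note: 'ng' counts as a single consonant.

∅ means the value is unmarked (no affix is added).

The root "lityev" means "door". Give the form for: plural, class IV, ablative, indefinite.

Attach definiteness indefinite -ar → lityevar.
Attach noun class class IV -ur → lityevarur.
Attach case ablative -pu → lityevarurpu.
Attach number plural -ya → lityevarurpuya.
Apply vowel harmony: lityevarurpuya → lityeverirpiye.
Nasal assimilation: no change.

lityeverirpiye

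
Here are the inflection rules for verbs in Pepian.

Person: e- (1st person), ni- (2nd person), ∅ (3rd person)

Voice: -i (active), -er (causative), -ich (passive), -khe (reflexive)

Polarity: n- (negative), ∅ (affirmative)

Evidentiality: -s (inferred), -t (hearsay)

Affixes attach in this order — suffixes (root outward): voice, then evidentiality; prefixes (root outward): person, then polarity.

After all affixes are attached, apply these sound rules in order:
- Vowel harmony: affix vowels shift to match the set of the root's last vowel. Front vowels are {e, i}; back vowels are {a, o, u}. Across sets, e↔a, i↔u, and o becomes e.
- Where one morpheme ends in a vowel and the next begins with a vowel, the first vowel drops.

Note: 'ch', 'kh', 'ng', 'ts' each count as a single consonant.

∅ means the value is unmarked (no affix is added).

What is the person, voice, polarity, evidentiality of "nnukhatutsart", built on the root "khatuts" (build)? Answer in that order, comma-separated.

2nd person, causative, negative, hearsay

Segment: n-ni-khatuts-er-t.
person: ni- → 2nd person.
voice: -er → causative.
polarity: n- → negative.
evidentiality: -t → hearsay.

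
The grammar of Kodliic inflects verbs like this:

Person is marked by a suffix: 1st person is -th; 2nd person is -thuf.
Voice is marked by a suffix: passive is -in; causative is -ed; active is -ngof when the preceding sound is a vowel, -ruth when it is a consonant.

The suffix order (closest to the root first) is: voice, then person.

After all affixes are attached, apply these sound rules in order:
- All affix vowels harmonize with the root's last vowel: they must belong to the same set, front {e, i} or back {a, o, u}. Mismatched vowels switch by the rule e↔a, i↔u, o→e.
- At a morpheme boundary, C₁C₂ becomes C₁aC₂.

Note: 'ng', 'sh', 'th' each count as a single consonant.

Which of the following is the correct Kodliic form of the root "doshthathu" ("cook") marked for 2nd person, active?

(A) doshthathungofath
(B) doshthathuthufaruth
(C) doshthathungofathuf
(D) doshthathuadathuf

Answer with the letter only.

Attach voice active -ngof (after vowel 'u') → doshthathungof.
Attach person 2nd person -thuf → doshthathungofthuf.
Vowel harmony: no change.
Apply epenthesis: doshthathungofthuf → doshthathungofathuf.
So the correct form is doshthathungofathuf, option (C).
(B) doshthathuthufaruth is wrong: it has the affixes in the wrong order.
(D) doshthathuadathuf is wrong: it uses causative instead of active for voice.
(A) doshthathungofath is wrong: it uses 1st person instead of 2nd person for person.

C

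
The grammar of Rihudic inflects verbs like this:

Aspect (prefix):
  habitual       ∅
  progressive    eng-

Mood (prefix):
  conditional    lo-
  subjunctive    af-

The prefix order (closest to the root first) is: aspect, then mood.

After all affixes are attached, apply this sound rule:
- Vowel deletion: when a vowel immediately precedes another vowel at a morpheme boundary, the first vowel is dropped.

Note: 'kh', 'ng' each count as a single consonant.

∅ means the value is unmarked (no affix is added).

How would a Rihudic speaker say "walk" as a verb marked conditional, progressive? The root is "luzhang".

lengluzhang

Attach aspect progressive eng- → engluzhang.
Attach mood conditional lo- → loengluzhang.
Apply vowel deletion: loengluzhang → lengluzhang.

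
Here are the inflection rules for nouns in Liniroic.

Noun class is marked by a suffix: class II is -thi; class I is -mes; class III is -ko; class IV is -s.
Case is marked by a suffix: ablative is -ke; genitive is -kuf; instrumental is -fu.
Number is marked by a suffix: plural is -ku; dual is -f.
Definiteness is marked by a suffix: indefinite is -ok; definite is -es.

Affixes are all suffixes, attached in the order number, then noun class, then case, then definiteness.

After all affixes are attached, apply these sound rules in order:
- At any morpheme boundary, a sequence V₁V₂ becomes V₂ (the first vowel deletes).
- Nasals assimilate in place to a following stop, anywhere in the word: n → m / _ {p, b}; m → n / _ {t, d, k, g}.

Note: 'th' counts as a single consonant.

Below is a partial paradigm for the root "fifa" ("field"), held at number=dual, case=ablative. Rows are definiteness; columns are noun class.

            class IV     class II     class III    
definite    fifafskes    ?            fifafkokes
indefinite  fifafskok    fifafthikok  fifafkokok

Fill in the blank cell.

Attach number dual -f → fifaf.
Attach noun class class II -thi → fifafthi.
Attach case ablative -ke → fifafthike.
Attach definiteness definite -es → fifafthikees.
Apply vowel deletion: fifafthikees → fifafthikes.
Nasal assimilation: no change.

fifafthikes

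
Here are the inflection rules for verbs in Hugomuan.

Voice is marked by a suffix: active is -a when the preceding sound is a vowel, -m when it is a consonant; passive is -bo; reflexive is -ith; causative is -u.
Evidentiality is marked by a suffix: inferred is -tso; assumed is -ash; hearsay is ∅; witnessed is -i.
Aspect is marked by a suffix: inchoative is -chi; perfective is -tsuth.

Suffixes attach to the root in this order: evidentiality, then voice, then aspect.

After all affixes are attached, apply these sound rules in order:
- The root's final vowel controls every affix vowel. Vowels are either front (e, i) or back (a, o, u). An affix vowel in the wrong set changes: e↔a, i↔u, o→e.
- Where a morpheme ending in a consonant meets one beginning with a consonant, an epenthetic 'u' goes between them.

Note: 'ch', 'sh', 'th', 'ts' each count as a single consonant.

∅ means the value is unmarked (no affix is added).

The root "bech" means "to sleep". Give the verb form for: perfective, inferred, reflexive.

Attach evidentiality inferred -tso → bechtso.
Attach voice reflexive -ith → bechtsoith.
Attach aspect perfective -tsuth → bechtsoithtsuth.
Apply vowel harmony: bechtsoithtsuth → bechtseithtsith.
Apply epenthesis: bechtseithtsith → bechutseithutsith.

bechutseithutsith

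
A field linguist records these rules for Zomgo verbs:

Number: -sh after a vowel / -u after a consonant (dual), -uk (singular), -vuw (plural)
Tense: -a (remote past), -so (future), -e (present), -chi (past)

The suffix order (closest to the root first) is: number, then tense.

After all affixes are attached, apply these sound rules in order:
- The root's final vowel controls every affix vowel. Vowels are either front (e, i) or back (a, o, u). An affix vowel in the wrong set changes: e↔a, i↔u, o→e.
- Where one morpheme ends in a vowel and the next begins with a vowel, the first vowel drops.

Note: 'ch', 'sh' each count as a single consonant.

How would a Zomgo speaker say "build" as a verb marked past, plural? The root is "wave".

waveviwchi

Attach number plural -vuw → wavevuw.
Attach tense past -chi → wavevuwchi.
Apply vowel harmony: wavevuwchi → waveviwchi.
Vowel deletion: no change.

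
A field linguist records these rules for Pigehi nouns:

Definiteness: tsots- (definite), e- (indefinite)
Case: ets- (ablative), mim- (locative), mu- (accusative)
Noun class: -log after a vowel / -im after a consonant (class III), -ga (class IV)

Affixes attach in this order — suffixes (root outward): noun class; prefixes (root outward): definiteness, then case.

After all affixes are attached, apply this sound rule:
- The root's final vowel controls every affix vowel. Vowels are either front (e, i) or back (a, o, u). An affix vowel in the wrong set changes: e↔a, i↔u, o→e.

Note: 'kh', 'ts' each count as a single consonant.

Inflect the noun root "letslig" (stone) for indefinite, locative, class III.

Attach definiteness indefinite e- → eletslig.
Attach noun class class III -im (after consonant 'g') → eletsligim.
Attach case locative mim- → mimeletsligim.
Vowel harmony: no change.

mimeletsligim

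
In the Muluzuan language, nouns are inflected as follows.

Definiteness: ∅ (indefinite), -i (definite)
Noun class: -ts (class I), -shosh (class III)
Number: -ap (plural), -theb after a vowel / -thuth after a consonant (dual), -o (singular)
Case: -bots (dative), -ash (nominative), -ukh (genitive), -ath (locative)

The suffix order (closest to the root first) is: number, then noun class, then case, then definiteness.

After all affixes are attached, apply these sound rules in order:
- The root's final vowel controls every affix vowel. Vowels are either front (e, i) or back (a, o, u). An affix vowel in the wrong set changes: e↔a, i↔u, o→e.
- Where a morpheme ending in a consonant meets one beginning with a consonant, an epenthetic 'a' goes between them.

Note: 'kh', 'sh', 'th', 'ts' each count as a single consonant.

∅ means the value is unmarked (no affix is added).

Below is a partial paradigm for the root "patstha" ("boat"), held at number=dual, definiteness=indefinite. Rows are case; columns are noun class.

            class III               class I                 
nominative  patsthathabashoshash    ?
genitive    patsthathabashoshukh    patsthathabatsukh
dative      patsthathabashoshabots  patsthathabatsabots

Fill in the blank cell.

patsthathabatsash

Attach number dual -theb (after vowel 'a') → patsthatheb.
Attach noun class class I -ts → patsthathebts.
Attach case nominative -ash → patsthathebtsash.
definiteness = indefinite: zero marking, form stays patsthathebtsash.
Apply vowel harmony: patsthathebtsash → patsthathabtsash.
Apply epenthesis: patsthathabtsash → patsthathabatsash.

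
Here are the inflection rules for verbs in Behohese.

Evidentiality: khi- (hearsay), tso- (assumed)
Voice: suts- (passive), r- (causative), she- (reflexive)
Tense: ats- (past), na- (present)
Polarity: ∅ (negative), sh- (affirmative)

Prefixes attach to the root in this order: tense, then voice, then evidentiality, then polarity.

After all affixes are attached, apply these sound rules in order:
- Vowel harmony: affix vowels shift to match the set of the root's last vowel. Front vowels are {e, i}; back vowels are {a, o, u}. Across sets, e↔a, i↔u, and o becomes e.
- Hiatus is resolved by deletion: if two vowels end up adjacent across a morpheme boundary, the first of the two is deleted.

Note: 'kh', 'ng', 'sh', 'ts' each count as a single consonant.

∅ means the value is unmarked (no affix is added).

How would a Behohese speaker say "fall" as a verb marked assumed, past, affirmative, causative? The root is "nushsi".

shtseretsnushsi

Attach tense past ats- → atsnushsi.
Attach voice causative r- → ratsnushsi.
Attach evidentiality assumed tso- → tsoratsnushsi.
Attach polarity affirmative sh- → shtsoratsnushsi.
Apply vowel harmony: shtsoratsnushsi → shtseretsnushsi.
Vowel deletion: no change.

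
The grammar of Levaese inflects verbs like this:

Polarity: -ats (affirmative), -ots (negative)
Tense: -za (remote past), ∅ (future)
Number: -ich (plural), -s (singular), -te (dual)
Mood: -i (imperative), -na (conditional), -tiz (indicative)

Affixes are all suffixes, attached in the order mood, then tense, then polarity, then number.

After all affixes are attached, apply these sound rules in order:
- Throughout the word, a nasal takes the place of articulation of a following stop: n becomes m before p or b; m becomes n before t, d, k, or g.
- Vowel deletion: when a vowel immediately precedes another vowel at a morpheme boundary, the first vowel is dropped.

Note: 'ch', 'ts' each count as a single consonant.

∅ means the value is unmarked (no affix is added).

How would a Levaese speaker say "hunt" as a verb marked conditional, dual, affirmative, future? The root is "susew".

susewnatste

Attach mood conditional -na → susewna.
tense = future: zero marking, form stays susewna.
Attach polarity affirmative -ats → susewnaats.
Attach number dual -te → susewnaatste.
Nasal assimilation: no change.
Apply vowel deletion: susewnaatste → susewnatste.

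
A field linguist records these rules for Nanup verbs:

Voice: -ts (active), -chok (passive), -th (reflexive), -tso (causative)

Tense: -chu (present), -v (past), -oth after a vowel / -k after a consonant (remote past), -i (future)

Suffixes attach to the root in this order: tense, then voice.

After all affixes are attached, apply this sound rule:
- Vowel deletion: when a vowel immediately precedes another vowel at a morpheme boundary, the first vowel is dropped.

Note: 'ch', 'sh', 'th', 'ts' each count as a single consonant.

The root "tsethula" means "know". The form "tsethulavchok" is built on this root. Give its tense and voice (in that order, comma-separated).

past, passive

Segment: tsethula-v-chok.
tense: -v → past.
voice: -chok → passive.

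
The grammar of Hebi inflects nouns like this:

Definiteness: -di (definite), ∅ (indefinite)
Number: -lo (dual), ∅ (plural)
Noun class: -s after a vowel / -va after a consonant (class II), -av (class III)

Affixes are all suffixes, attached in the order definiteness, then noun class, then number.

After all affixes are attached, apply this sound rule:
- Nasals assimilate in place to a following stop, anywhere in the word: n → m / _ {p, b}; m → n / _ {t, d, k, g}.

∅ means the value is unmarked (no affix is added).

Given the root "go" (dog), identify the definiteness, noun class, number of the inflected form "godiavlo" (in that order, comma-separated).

definite, class III, dual

Segment: go-di-av-lo.
definiteness: -di → definite.
noun class: -av → class III.
number: -lo → dual.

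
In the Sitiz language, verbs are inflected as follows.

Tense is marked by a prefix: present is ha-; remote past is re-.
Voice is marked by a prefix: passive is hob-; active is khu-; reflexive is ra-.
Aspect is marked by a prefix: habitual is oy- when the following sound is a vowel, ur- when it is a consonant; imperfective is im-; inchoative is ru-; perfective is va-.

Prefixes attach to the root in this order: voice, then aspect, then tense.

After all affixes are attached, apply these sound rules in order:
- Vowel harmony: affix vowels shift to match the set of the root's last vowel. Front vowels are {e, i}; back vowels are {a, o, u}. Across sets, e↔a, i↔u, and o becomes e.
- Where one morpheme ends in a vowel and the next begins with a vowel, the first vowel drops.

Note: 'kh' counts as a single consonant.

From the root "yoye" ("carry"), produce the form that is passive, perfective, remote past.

revehebyoye

Attach voice passive hob- → hobyoye.
Attach aspect perfective va- → vahobyoye.
Attach tense remote past re- → revahobyoye.
Apply vowel harmony: revahobyoye → revehebyoye.
Vowel deletion: no change.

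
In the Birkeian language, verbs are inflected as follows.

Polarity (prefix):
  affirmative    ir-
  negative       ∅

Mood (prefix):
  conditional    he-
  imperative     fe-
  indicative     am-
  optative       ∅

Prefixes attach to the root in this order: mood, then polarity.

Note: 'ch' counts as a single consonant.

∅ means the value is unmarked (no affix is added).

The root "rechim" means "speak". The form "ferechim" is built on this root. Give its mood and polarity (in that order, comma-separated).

Segment: fe-rechim.
mood: fe- → imperative.
polarity: ∅ → negative.

imperative, negative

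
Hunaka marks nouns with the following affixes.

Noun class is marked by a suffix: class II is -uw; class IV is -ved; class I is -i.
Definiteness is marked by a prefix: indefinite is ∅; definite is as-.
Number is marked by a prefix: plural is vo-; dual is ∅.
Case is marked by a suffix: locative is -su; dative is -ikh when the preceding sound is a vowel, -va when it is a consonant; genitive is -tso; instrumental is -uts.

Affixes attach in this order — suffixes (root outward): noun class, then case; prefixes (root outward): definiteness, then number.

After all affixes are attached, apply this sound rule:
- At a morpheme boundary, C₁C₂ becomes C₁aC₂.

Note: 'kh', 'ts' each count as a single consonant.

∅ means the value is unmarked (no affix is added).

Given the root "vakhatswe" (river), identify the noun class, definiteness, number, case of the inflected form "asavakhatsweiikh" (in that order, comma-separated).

Segment: as-vakhatswe-i-ikh.
noun class: -i → class I.
definiteness: as- → definite.
number: ∅ → dual.
case: -ikh/va → dative.

class I, definite, dual, dative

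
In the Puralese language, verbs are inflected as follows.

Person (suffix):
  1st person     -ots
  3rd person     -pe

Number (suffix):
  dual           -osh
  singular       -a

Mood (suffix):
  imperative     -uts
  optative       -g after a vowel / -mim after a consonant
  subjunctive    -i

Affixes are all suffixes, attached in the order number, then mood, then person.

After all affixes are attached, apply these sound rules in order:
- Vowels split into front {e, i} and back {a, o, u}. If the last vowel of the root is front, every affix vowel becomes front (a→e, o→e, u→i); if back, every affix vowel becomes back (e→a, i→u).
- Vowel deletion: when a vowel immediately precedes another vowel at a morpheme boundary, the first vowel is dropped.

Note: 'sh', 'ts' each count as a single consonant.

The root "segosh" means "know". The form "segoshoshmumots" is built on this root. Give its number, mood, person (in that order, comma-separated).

dual, optative, 1st person

Segment: segosh-osh-mim-ots.
number: -osh → dual.
mood: -g/mim → optative.
person: -ots → 1st person.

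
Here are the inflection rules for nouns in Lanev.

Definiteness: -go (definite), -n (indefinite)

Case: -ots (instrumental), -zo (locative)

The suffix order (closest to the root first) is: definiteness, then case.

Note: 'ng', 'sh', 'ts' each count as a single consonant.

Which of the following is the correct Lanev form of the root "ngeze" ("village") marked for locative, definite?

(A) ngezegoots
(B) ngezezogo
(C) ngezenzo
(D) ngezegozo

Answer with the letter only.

Attach definiteness definite -go → ngezego.
Attach case locative -zo → ngezegozo.
So the correct form is ngezegozo, option (D).
(A) ngezegoots is wrong: it uses instrumental instead of locative for case.
(B) ngezezogo is wrong: it has the affixes in the wrong order.
(C) ngezenzo is wrong: it uses indefinite instead of definite for definiteness.

D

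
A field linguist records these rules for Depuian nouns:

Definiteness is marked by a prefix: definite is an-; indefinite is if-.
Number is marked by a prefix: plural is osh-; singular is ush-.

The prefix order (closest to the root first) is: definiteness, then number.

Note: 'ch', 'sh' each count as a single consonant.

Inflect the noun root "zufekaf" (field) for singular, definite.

Attach definiteness definite an- → anzufekaf.
Attach number singular ush- → ushanzufekaf.

ushanzufekaf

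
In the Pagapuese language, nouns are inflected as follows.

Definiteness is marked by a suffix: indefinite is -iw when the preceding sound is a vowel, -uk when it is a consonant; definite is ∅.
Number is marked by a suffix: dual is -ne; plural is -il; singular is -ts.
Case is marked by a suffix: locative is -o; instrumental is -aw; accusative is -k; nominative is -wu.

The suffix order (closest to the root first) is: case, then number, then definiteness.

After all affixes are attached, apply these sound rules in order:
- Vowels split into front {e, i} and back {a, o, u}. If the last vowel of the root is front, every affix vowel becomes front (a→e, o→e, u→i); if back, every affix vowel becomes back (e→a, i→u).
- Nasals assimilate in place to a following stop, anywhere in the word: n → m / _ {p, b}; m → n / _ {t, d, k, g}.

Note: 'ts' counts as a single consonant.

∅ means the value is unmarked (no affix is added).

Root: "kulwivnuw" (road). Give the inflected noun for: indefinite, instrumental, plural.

kulwivnuwawuluk

Attach case instrumental -aw → kulwivnuwaw.
Attach number plural -il → kulwivnuwawil.
Attach definiteness indefinite -uk (after consonant 'l') → kulwivnuwawiluk.
Apply vowel harmony: kulwivnuwawiluk → kulwivnuwawuluk.
Nasal assimilation: no change.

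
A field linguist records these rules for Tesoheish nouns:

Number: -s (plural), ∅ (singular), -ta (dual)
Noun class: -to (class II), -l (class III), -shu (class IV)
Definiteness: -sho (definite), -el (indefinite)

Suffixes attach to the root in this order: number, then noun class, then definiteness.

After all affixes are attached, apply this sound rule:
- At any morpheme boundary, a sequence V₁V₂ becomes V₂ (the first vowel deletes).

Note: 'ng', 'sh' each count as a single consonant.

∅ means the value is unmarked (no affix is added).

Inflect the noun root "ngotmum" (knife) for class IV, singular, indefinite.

ngotmumshel

number = singular: zero marking, form stays ngotmum.
Attach noun class class IV -shu → ngotmumshu.
Attach definiteness indefinite -el → ngotmumshuel.
Apply vowel deletion: ngotmumshuel → ngotmumshel.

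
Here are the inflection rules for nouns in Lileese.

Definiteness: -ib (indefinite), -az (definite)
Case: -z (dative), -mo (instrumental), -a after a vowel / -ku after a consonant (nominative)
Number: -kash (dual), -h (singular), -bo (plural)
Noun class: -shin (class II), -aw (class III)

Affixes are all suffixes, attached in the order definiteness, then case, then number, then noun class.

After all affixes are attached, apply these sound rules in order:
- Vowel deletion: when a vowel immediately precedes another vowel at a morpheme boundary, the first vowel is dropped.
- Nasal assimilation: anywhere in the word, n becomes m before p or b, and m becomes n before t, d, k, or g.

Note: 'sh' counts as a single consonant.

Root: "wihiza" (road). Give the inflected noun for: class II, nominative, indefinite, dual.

wihizibkukashshin

Attach definiteness indefinite -ib → wihizaib.
Attach case nominative -ku (after consonant 'b') → wihizaibku.
Attach number dual -kash → wihizaibkukash.
Attach noun class class II -shin → wihizaibkukashshin.
Apply vowel deletion: wihizaibkukashshin → wihizibkukashshin.
Nasal assimilation: no change.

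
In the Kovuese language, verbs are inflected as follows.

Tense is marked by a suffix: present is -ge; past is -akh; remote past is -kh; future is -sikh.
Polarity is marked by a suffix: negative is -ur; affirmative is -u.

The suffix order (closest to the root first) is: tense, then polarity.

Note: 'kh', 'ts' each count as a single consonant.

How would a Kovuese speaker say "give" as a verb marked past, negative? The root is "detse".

Attach tense past -akh → detseakh.
Attach polarity negative -ur → detseakhur.

detseakhur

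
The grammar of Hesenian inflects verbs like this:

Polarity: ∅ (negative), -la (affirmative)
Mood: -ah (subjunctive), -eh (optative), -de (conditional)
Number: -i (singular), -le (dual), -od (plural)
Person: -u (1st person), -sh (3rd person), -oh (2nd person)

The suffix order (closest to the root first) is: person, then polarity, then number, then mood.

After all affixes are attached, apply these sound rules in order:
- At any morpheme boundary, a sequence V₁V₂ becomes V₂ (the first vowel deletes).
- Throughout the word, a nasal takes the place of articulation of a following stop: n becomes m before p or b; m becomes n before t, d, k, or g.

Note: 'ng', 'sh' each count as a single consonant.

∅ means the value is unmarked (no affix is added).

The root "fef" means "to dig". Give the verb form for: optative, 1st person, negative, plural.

Attach person 1st person -u → fefu.
polarity = negative: zero marking, form stays fefu.
Attach number plural -od → fefuod.
Attach mood optative -eh → fefuodeh.
Apply vowel deletion: fefuodeh → fefodeh.
Nasal assimilation: no change.

fefodeh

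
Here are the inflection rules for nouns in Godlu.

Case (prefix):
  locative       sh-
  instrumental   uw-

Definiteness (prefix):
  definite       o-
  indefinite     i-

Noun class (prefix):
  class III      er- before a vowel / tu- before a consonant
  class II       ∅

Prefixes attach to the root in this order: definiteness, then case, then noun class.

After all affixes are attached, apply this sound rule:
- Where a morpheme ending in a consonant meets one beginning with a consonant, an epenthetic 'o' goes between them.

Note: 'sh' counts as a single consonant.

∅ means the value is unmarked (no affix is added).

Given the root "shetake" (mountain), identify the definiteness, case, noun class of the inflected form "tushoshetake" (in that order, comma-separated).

definite, locative, class III

Segment: tu-sh-o-shetake.
definiteness: o- → definite.
case: sh- → locative.
noun class: er/tu- → class III.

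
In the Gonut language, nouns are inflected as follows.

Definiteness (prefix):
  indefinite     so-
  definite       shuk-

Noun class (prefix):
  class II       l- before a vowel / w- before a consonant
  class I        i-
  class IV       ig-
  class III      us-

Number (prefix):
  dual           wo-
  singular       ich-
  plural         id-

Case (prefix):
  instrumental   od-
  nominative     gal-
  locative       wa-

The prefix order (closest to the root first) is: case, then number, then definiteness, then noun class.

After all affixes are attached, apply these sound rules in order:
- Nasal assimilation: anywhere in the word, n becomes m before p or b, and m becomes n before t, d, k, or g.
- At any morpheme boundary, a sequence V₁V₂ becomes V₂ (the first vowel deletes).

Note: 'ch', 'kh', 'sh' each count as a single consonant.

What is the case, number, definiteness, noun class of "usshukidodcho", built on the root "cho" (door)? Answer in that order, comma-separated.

instrumental, plural, definite, class III

Segment: us-shuk-id-od-cho.
case: od- → instrumental.
number: id- → plural.
definiteness: shuk- → definite.
noun class: us- → class III.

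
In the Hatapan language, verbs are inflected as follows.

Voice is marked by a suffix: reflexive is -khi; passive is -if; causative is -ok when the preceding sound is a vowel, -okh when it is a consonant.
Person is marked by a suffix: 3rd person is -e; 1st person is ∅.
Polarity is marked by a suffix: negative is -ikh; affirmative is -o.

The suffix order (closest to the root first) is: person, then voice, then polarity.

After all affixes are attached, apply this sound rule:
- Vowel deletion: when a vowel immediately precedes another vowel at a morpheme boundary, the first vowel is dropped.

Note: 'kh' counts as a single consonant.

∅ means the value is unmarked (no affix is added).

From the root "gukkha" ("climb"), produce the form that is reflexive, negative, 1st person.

person = 1st person: zero marking, form stays gukkha.
Attach voice reflexive -khi → gukkhakhi.
Attach polarity negative -ikh → gukkhakhiikh.
Apply vowel deletion: gukkhakhiikh → gukkhakhikh.

gukkhakhikh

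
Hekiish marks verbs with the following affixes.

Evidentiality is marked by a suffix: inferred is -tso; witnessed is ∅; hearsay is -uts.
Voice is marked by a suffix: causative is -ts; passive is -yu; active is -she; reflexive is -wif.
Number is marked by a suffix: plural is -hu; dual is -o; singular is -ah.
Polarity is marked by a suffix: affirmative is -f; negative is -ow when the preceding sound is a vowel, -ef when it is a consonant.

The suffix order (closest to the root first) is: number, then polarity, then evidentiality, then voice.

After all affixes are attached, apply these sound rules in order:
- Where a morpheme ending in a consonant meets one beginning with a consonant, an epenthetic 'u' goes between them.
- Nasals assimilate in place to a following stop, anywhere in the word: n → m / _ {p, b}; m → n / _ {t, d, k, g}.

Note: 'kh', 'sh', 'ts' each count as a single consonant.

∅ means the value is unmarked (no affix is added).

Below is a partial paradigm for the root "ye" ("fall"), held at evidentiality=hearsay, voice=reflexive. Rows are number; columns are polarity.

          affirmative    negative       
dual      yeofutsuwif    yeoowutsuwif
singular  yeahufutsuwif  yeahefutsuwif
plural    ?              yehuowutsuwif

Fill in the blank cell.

yehufutsuwif

Attach number plural -hu → yehu.
Attach polarity affirmative -f → yehuf.
Attach evidentiality hearsay -uts → yehufuts.
Attach voice reflexive -wif → yehufutswif.
Apply epenthesis: yehufutswif → yehufutsuwif.
Nasal assimilation: no change.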